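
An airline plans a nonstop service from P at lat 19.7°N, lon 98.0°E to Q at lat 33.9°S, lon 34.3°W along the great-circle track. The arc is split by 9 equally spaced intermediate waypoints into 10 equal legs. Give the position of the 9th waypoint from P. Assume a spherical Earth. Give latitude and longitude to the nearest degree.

≈ lat 34°S, lon 18°W

Write both endpoints as unit vectors p₁, p₂ with components (cos φ cos λ, cos φ sin λ, sin φ).
The central angle between the endpoints is δ = arccos(p₁·p₂) ≈ 2.366 rad (135.6°).
Interpolate at f = 9/10 with slerp weights a = sin((1−f)δ)/sin δ ≈ 0.335, b = sin(fδ)/sin δ ≈ 1.211.
p = a·p₁ + b·p₂ ≈ (0.787, -0.254, -0.563); φ = arcsin(p_z) ≈ -34.24°, λ = atan2(p_y, p_x) ≈ -17.92°.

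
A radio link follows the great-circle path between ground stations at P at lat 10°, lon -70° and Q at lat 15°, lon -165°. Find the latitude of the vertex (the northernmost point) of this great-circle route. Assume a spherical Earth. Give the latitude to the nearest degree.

≈ 19°

The great circle lies in the plane with unit normal n̂ = (p₁ × p₂)/|p₁ × p₂|.
Here n̂_z ≈ -0.948; the vertex latitude is φ_max = arccos|n̂_z| ≈ 18.5°.
Check via Clairaut: cos φ_max = |cos φ₁| · sin C = cos(10.0°)·sin(74.4°) ≈ 0.948, again giving ≈ 18.5°.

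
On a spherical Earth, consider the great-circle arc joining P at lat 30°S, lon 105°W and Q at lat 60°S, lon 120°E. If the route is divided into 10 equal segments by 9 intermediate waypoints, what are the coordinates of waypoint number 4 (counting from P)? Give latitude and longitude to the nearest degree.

≈ lat 59°S, lon 127°W

From cos δ = sin φ₁ sin φ₂ + cos φ₁ cos φ₂ cos Δλ, the central angle is δ ≈ 1.444 rad (82.7°).
Interpolate at f = 4/10 with slerp weights a = sin((1−f)δ)/sin δ ≈ 0.768, b = sin(fδ)/sin δ ≈ 0.550.
p = a·p₁ + b·p₂ ≈ (-0.310, -0.404, -0.861); φ = arcsin(p_z) ≈ -59.39°, λ = atan2(p_y, p_x) ≈ -127.46°.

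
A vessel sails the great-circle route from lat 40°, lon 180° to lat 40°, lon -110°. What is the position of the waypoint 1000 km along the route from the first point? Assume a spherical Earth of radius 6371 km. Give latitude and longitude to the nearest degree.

Convert each endpoint to a unit vector on the sphere (x = cos φ cos λ, y = cos φ sin λ, z = sin φ).
The central angle between the endpoints is δ = arccos(p₁·p₂) ≈ 0.910 rad (52.1°). The total great-circle distance is δ·R ≈ 0.910 × 6371 ≈ 5797 km, so the target fraction is f = 1000/5797 ≈ 0.173.
Interpolate at f ≈ 0.173 with slerp weights a = sin((1−f)δ)/sin δ ≈ 0.866, b = sin(fδ)/sin δ ≈ 0.198.
p = a·p₁ + b·p₂ ≈ (-0.715, -0.143, 0.684); φ = arcsin(p_z) ≈ 43.16°, λ = atan2(p_y, p_x) ≈ -168.73°.

≈ lat 43°, lon -169°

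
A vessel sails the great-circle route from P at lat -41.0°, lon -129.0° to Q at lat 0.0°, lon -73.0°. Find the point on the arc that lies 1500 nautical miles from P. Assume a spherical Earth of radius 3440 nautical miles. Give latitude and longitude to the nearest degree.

≈ lat -28°, lon -103°

Write both endpoints as unit vectors p₁, p₂ with components (cos φ cos λ, cos φ sin λ, sin φ).
The central angle between the endpoints is δ = arccos(p₁·p₂) ≈ 1.135 rad (65.0°). The total great-circle distance is δ·R ≈ 1.135 × 3440 ≈ 3905 nmi, so the target fraction is f = 1500/3905 ≈ 0.384.
Interpolate at f ≈ 0.384 with slerp weights a = sin((1−f)δ)/sin δ ≈ 0.710, b = sin(fδ)/sin δ ≈ 0.466.
p = a·p₁ + b·p₂ ≈ (-0.201, -0.862, -0.466); φ = arcsin(p_z) ≈ -27.75°, λ = atan2(p_y, p_x) ≈ -103.12°.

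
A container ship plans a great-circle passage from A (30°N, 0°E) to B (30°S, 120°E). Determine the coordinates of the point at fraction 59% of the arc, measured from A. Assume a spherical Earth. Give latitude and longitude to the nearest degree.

≈ (6°S, 70°E)

Convert each endpoint to a unit vector on the sphere (x = cos φ cos λ, y = cos φ sin λ, z = sin φ).
The central angle between the endpoints is δ = arccos(p₁·p₂) ≈ 2.246 rad (128.7°).
Interpolate at f = 0.59 with slerp weights a = sin((1−f)δ)/sin δ ≈ 1.020, b = sin(fδ)/sin δ ≈ 1.243.
p = a·p₁ + b·p₂ ≈ (0.345, 0.932, -0.111); φ = arcsin(p_z) ≈ -6.39°, λ = atan2(p_y, p_x) ≈ 69.68°.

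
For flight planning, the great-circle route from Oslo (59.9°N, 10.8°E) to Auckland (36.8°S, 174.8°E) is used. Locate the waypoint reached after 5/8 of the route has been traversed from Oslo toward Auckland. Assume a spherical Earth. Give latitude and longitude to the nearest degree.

Write both endpoints as unit vectors p₁, p₂ with components (cos φ cos λ, cos φ sin λ, sin φ).
The central angle between the endpoints is δ = arccos(p₁·p₂) ≈ 2.700 rad (154.7°).
Interpolate at f = 5/8 with slerp weights a = sin((1−f)δ)/sin δ ≈ 1.987, b = sin(fδ)/sin δ ≈ 2.326.
p = a·p₁ + b·p₂ ≈ (-0.876, 0.356, 0.325); φ = arcsin(p_z) ≈ 18.99°, λ = atan2(p_y, p_x) ≈ 157.92°.

≈ 19°N, 158°E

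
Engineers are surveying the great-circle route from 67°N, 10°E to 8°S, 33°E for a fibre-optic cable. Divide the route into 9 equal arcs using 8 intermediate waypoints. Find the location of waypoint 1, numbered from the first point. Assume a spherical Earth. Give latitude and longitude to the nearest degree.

Write both endpoints as unit vectors p₁, p₂ with components (cos φ cos λ, cos φ sin λ, sin φ).
The central angle between the endpoints is δ = arccos(p₁·p₂) ≈ 1.341 rad (76.8°).
Interpolate at f = 1/9 with slerp weights a = sin((1−f)δ)/sin δ ≈ 0.954, b = sin(fδ)/sin δ ≈ 0.152.
p = a·p₁ + b·p₂ ≈ (0.494, 0.147, 0.857); φ = arcsin(p_z) ≈ 58.99°, λ = atan2(p_y, p_x) ≈ 16.57°.

≈ 59°N, 17°E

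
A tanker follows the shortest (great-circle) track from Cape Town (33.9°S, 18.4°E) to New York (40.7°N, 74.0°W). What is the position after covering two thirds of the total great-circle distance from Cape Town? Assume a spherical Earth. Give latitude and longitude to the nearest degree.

≈ (18°N, 39°W)

The haversine formula gives a central angle δ ≈ 1.971 rad (113.0°) between the endpoints.
Interpolate at f = 2/3 with slerp weights a = sin((1−f)δ)/sin δ ≈ 0.663, b = sin(fδ)/sin δ ≈ 1.050.
p = a·p₁ + b·p₂ ≈ (0.742, -0.592, 0.315); φ = arcsin(p_z) ≈ 18.36°, λ = atan2(p_y, p_x) ≈ -38.57°.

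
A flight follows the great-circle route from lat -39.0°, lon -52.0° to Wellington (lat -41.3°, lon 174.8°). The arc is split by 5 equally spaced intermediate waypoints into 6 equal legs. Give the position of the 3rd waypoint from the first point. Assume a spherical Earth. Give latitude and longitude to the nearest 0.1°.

≈ lat -64.8°, lon -116.4°

From cos δ = sin φ₁ sin φ₂ + cos φ₁ cos φ₂ cos Δλ, the central angle is δ ≈ 1.555 rad (89.1°).
Interpolate at f = 3/6 with slerp weights a = sin((1−f)δ)/sin δ ≈ 0.702, b = sin(fδ)/sin δ ≈ 0.702.
p = a·p₁ + b·p₂ ≈ (-0.189, -0.382, -0.905); φ = arcsin(p_z) ≈ -64.77°, λ = atan2(p_y, p_x) ≈ -116.36°.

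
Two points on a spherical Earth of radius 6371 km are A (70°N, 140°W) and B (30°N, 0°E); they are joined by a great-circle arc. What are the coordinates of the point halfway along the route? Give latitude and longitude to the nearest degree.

≈ (66°N, 20°W)

Write both endpoints as unit vectors p₁, p₂ with components (cos φ cos λ, cos φ sin λ, sin φ).
The central angle between the endpoints is δ = arccos(p₁·p₂) ≈ 1.325 rad (75.9°).
Interpolate at f = 1/2 with slerp weights a = sin((1−f)δ)/sin δ ≈ 0.634, b = sin(fδ)/sin δ ≈ 0.634.
p = a·p₁ + b·p₂ ≈ (0.383, -0.139, 0.913); φ = arcsin(p_z) ≈ 65.94°, λ = atan2(p_y, p_x) ≈ -20.00°.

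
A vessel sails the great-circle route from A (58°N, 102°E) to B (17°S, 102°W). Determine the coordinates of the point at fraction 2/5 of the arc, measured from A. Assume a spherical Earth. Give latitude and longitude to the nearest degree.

From cos δ = sin φ₁ sin φ₂ + cos φ₁ cos φ₂ cos Δλ, the central angle is δ ≈ 2.362 rad (135.3°).
Interpolate at f = 2/5 with slerp weights a = sin((1−f)δ)/sin δ ≈ 1.405, b = sin(fδ)/sin δ ≈ 1.152.
p = a·p₁ + b·p₂ ≈ (-0.384, -0.349, 0.855); φ = arcsin(p_z) ≈ 58.73°, λ = atan2(p_y, p_x) ≈ -137.69°.

≈ (59°N, 138°W)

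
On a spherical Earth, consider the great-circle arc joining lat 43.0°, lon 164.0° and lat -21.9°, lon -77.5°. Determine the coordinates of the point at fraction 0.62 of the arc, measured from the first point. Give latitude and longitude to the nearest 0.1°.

≈ lat 9.8°, lon -113.7°

Convert each endpoint to a unit vector on the sphere (x = cos φ cos λ, y = cos φ sin λ, z = sin φ).
The central angle between the endpoints is δ = arccos(p₁·p₂) ≈ 2.187 rad (125.3°).
Interpolate at f = 0.62 with slerp weights a = sin((1−f)δ)/sin δ ≈ 0.905, b = sin(fδ)/sin δ ≈ 1.197.
p = a·p₁ + b·p₂ ≈ (-0.396, -0.902, 0.171); φ = arcsin(p_z) ≈ 9.84°, λ = atan2(p_y, p_x) ≈ -113.70°.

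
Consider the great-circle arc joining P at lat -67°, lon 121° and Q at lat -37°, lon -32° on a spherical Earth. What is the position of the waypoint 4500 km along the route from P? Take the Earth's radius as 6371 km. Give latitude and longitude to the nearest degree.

≈ lat -69°, lon -15°

Write both endpoints as unit vectors p₁, p₂ with components (cos φ cos λ, cos φ sin λ, sin φ).
The central angle between the endpoints is δ = arccos(p₁·p₂) ≈ 1.291 rad (74.0°). The total great-circle distance is δ·R ≈ 1.291 × 6371 ≈ 8226 km, so the target fraction is f = 4500/8226 ≈ 0.547.
Interpolate at f ≈ 0.547 with slerp weights a = sin((1−f)δ)/sin δ ≈ 0.574, b = sin(fδ)/sin δ ≈ 0.675.
p = a·p₁ + b·p₂ ≈ (0.342, -0.093, -0.935); φ = arcsin(p_z) ≈ -69.25°, λ = atan2(p_y, p_x) ≈ -15.28°.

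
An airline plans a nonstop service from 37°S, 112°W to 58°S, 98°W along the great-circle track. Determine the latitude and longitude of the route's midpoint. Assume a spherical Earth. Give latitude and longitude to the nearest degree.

≈ 48°S, 106°W

The haversine formula gives a central angle δ ≈ 0.400 rad (22.9°) between the endpoints.
Interpolate at f = 1/2 with slerp weights a = sin((1−f)δ)/sin δ ≈ 0.510, b = sin(fδ)/sin δ ≈ 0.510.
p = a·p₁ + b·p₂ ≈ (-0.190, -0.645, -0.740); φ = arcsin(p_z) ≈ -47.70°, λ = atan2(p_y, p_x) ≈ -106.42°.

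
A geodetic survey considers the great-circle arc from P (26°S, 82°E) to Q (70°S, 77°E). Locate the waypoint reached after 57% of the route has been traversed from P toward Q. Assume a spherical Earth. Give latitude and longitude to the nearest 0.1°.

Convert each endpoint to a unit vector on the sphere (x = cos φ cos λ, y = cos φ sin λ, z = sin φ).
The central angle between the endpoints is δ = arccos(p₁·p₂) ≈ 0.770 rad (44.1°).
Interpolate at f = 0.57 with slerp weights a = sin((1−f)δ)/sin δ ≈ 0.467, b = sin(fδ)/sin δ ≈ 0.610.
p = a·p₁ + b·p₂ ≈ (0.105, 0.619, -0.778); φ = arcsin(p_z) ≈ -51.10°, λ = atan2(p_y, p_x) ≈ 80.34°.

≈ (51.1°S, 80.3°E)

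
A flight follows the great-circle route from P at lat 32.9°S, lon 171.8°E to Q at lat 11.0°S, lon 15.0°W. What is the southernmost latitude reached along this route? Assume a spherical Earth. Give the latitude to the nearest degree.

≈ 82°S

The great circle lies in the plane with unit normal n̂ = (p₁ × p₂)/|p₁ × p₂|.
Here n̂_z ≈ +0.140; the vertex latitude is φ_max = arccos|n̂_z| ≈ 82.0°.
Check via Clairaut: cos φ_max = |cos φ₁| · sin C = cos(32.9°)·sin(170.4°) ≈ 0.140, again giving ≈ 82.0°.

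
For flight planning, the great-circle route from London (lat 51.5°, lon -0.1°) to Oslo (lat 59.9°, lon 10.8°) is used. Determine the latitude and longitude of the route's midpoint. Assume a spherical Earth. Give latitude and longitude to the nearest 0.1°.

From cos δ = sin φ₁ sin φ₂ + cos φ₁ cos φ₂ cos Δλ, the central angle is δ ≈ 0.181 rad (10.4°).
Interpolate at f = 1/2 with slerp weights a = sin((1−f)δ)/sin δ ≈ 0.502, b = sin(fδ)/sin δ ≈ 0.502.
p = a·p₁ + b·p₂ ≈ (0.560, 0.047, 0.827); φ = arcsin(p_z) ≈ 55.82°, λ = atan2(p_y, p_x) ≈ 4.76°.

≈ lat 55.8°, lon 4.8°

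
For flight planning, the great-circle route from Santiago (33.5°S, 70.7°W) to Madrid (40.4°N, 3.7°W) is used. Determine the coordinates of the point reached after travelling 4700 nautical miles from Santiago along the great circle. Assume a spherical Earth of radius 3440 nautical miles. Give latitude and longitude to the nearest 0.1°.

Convert each endpoint to a unit vector on the sphere (x = cos φ cos λ, y = cos φ sin λ, z = sin φ).
The central angle between the endpoints is δ = arccos(p₁·p₂) ≈ 1.681 rad (96.3°). The total great-circle distance is δ·R ≈ 1.681 × 3440 ≈ 5781 nmi, so the target fraction is f = 4700/5781 ≈ 0.813.
Interpolate at f ≈ 0.813 with slerp weights a = sin((1−f)δ)/sin δ ≈ 0.311, b = sin(fδ)/sin δ ≈ 0.985.
p = a·p₁ + b·p₂ ≈ (0.834, -0.293, 0.467); φ = arcsin(p_z) ≈ 27.83°, λ = atan2(p_y, p_x) ≈ -19.36°.

≈ 27.8°N, 19.4°W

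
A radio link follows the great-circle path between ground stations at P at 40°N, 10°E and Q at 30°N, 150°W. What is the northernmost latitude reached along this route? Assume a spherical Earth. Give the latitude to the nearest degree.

The great circle lies in the plane with unit normal n̂ = (p₁ × p₂)/|p₁ × p₂|.
Here n̂_z ≈ -0.238; the vertex latitude is φ_max = arccos|n̂_z| ≈ 76.2°.
Check via Clairaut: cos φ_max = |cos φ₁| · sin C = cos(40.0°)·sin(18.1°) ≈ 0.238, again giving ≈ 76.2°.

≈ 76°N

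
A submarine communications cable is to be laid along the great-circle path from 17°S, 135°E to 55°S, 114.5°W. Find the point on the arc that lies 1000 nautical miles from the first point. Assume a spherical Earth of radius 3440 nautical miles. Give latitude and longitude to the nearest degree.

≈ 31°S, 145°E

The haversine formula gives a central angle δ ≈ 1.523 rad (87.3°) between the endpoints. The total great-circle distance is δ·R ≈ 1.523 × 3440 ≈ 5240 nmi, so the target fraction is f = 1000/5240 ≈ 0.191.
Interpolate at f ≈ 0.191 with slerp weights a = sin((1−f)δ)/sin δ ≈ 0.944, b = sin(fδ)/sin δ ≈ 0.287.
p = a·p₁ + b·p₂ ≈ (-0.707, 0.489, -0.511); φ = arcsin(p_z) ≈ -30.74°, λ = atan2(p_y, p_x) ≈ 145.33°.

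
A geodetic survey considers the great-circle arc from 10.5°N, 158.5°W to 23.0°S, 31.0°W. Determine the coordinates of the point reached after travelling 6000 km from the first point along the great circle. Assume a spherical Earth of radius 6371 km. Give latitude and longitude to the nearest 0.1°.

The haversine formula gives a central angle δ ≈ 2.242 rad (128.5°) between the endpoints. The total great-circle distance is δ·R ≈ 2.242 × 6371 ≈ 14286 km, so the target fraction is f = 6000/14286 ≈ 0.420.
Interpolate at f ≈ 0.420 with slerp weights a = sin((1−f)δ)/sin δ ≈ 1.231, b = sin(fδ)/sin δ ≈ 1.033.
p = a·p₁ + b·p₂ ≈ (-0.311, -0.933, -0.179); φ = arcsin(p_z) ≈ -10.33°, λ = atan2(p_y, p_x) ≈ -108.44°.

≈ 10.3°S, 108.4°W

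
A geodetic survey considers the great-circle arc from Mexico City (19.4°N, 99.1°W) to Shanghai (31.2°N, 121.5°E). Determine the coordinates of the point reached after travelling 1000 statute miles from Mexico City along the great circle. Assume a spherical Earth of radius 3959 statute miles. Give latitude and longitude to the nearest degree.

Write both endpoints as unit vectors p₁, p₂ with components (cos φ cos λ, cos φ sin λ, sin φ).
The central angle between the endpoints is δ = arccos(p₁·p₂) ≈ 2.027 rad (116.1°). The total great-circle distance is δ·R ≈ 2.027 × 3959 ≈ 8025 mi, so the target fraction is f = 1000/8025 ≈ 0.125.
Interpolate at f ≈ 0.125 with slerp weights a = sin((1−f)δ)/sin δ ≈ 1.091, b = sin(fδ)/sin δ ≈ 0.278.
p = a·p₁ + b·p₂ ≈ (-0.287, -0.813, 0.507); φ = arcsin(p_z) ≈ 30.43°, λ = atan2(p_y, p_x) ≈ -109.45°.

≈ 30°N, 109°W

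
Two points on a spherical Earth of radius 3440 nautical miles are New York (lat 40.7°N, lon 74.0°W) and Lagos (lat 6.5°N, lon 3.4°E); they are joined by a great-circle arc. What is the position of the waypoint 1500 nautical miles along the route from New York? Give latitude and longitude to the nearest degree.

Write both endpoints as unit vectors p₁, p₂ with components (cos φ cos λ, cos φ sin λ, sin φ).
The central angle between the endpoints is δ = arccos(p₁·p₂) ≈ 1.330 rad (76.2°). The total great-circle distance is δ·R ≈ 1.330 × 3440 ≈ 4576 nmi, so the target fraction is f = 1500/4576 ≈ 0.328.
Interpolate at f ≈ 0.328 with slerp weights a = sin((1−f)δ)/sin δ ≈ 0.803, b = sin(fδ)/sin δ ≈ 0.435.
p = a·p₁ + b·p₂ ≈ (0.599, -0.559, 0.573); φ = arcsin(p_z) ≈ 34.94°, λ = atan2(p_y, p_x) ≈ -43.04°.

≈ lat 35°N, lon 43°W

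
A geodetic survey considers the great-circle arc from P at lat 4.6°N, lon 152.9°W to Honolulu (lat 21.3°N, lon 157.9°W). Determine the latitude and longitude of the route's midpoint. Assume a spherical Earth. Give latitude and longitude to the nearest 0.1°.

Write both endpoints as unit vectors p₁, p₂ with components (cos φ cos λ, cos φ sin λ, sin φ).
The central angle between the endpoints is δ = arccos(p₁·p₂) ≈ 0.304 rad (17.4°).
Interpolate at f = 1/2 with slerp weights a = sin((1−f)δ)/sin δ ≈ 0.506, b = sin(fδ)/sin δ ≈ 0.506.
p = a·p₁ + b·p₂ ≈ (-0.885, -0.407, 0.224); φ = arcsin(p_z) ≈ 12.96°, λ = atan2(p_y, p_x) ≈ -155.32°.

≈ lat 13.0°N, lon 155.3°W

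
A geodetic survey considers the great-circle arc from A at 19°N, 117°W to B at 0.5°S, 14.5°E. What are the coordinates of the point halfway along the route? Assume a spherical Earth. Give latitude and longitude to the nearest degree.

Convert each endpoint to a unit vector on the sphere (x = cos φ cos λ, y = cos φ sin λ, z = sin φ).
The central angle between the endpoints is δ = arccos(p₁·p₂) ≈ 2.251 rad (129.0°).
Interpolate at f = 1/2 with slerp weights a = sin((1−f)δ)/sin δ ≈ 1.161, b = sin(fδ)/sin δ ≈ 1.161.
p = a·p₁ + b·p₂ ≈ (0.626, -0.688, 0.368); φ = arcsin(p_z) ≈ 21.59°, λ = atan2(p_y, p_x) ≈ -47.70°.

≈ 22°N, 48°W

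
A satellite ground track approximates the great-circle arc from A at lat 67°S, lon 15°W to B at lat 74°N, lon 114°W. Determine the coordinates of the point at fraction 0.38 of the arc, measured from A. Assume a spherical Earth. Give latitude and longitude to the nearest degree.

≈ lat 13°S, lon 48°W

Convert each endpoint to a unit vector on the sphere (x = cos φ cos λ, y = cos φ sin λ, z = sin φ).
The central angle between the endpoints is δ = arccos(p₁·p₂) ≈ 2.694 rad (154.4°).
Interpolate at f = 0.38 with slerp weights a = sin((1−f)δ)/sin δ ≈ 2.301, b = sin(fδ)/sin δ ≈ 1.975.
p = a·p₁ + b·p₂ ≈ (0.647, -0.730, -0.219); φ = arcsin(p_z) ≈ -12.68°, λ = atan2(p_y, p_x) ≈ -48.45°.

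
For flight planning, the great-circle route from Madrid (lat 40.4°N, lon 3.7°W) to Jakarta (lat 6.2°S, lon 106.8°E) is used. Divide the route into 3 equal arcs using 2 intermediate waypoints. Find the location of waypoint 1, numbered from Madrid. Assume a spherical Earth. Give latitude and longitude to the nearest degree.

Convert each endpoint to a unit vector on the sphere (x = cos φ cos λ, y = cos φ sin λ, z = sin φ).
The central angle between the endpoints is δ = arccos(p₁·p₂) ≈ 1.913 rad (109.6°).
Interpolate at f = 1/3 with slerp weights a = sin((1−f)δ)/sin δ ≈ 1.015, b = sin(fδ)/sin δ ≈ 0.632.
p = a·p₁ + b·p₂ ≈ (0.590, 0.551, 0.590); φ = arcsin(p_z) ≈ 36.14°, λ = atan2(p_y, p_x) ≈ 43.06°.

≈ lat 36°N, lon 43°E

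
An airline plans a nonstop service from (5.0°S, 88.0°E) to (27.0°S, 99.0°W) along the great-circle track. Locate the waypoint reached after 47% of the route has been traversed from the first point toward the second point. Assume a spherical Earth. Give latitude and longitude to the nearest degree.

≈ (71°S, 122°E)

The haversine formula gives a central angle δ ≈ 2.571 rad (147.3°) between the endpoints.
Interpolate at f = 0.47 with slerp weights a = sin((1−f)δ)/sin δ ≈ 1.811, b = sin(fδ)/sin δ ≈ 1.730.
p = a·p₁ + b·p₂ ≈ (-0.178, 0.280, -0.943); φ = arcsin(p_z) ≈ -70.62°, λ = atan2(p_y, p_x) ≈ 122.49°.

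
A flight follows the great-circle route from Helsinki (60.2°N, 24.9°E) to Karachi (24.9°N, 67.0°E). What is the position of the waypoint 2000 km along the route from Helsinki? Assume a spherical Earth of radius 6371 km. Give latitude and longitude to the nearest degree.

Convert each endpoint to a unit vector on the sphere (x = cos φ cos λ, y = cos φ sin λ, z = sin φ).
The central angle between the endpoints is δ = arccos(p₁·p₂) ≈ 0.796 rad (45.6°). The total great-circle distance is δ·R ≈ 0.796 × 6371 ≈ 5069 km, so the target fraction is f = 2000/5069 ≈ 0.395.
Interpolate at f ≈ 0.395 with slerp weights a = sin((1−f)δ)/sin δ ≈ 0.649, b = sin(fδ)/sin δ ≈ 0.432.
p = a·p₁ + b·p₂ ≈ (0.446, 0.497, 0.745); φ = arcsin(p_z) ≈ 48.15°, λ = atan2(p_y, p_x) ≈ 48.10°.

≈ (48°N, 48°E)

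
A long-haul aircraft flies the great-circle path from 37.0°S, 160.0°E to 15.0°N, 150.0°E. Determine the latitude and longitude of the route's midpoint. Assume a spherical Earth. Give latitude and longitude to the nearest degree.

≈ 11°S, 155°E

Convert each endpoint to a unit vector on the sphere (x = cos φ cos λ, y = cos φ sin λ, z = sin φ).
The central angle between the endpoints is δ = arccos(p₁·p₂) ≈ 0.922 rad (52.8°).
Interpolate at f = 1/2 with slerp weights a = sin((1−f)δ)/sin δ ≈ 0.558, b = sin(fδ)/sin δ ≈ 0.558.
p = a·p₁ + b·p₂ ≈ (-0.886, 0.422, -0.192); φ = arcsin(p_z) ≈ -11.04°, λ = atan2(p_y, p_x) ≈ 154.52°.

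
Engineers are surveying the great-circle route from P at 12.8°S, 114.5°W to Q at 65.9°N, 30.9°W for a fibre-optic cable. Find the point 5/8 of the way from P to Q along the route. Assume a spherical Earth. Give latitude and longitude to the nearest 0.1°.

≈ 42.9°N, 84.9°W

Convert each endpoint to a unit vector on the sphere (x = cos φ cos λ, y = cos φ sin λ, z = sin φ).
The central angle between the endpoints is δ = arccos(p₁·p₂) ≈ 1.729 rad (99.1°).
Interpolate at f = 5/8 with slerp weights a = sin((1−f)δ)/sin δ ≈ 0.612, b = sin(fδ)/sin δ ≈ 0.894.
p = a·p₁ + b·p₂ ≈ (0.066, -0.730, 0.680); φ = arcsin(p_z) ≈ 42.86°, λ = atan2(p_y, p_x) ≈ -84.86°.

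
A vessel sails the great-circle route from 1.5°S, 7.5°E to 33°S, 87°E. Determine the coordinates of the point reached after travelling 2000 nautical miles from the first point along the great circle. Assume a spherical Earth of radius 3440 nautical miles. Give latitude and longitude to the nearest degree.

≈ 19°S, 37°E

Write both endpoints as unit vectors p₁, p₂ with components (cos φ cos λ, cos φ sin λ, sin φ).
The central angle between the endpoints is δ = arccos(p₁·p₂) ≈ 1.403 rad (80.4°). The total great-circle distance is δ·R ≈ 1.403 × 3440 ≈ 4826 nmi, so the target fraction is f = 2000/4826 ≈ 0.414.
Interpolate at f ≈ 0.414 with slerp weights a = sin((1−f)δ)/sin δ ≈ 0.743, b = sin(fδ)/sin δ ≈ 0.557.
p = a·p₁ + b·p₂ ≈ (0.760, 0.563, -0.323); φ = arcsin(p_z) ≈ -18.83°, λ = atan2(p_y, p_x) ≈ 36.53°.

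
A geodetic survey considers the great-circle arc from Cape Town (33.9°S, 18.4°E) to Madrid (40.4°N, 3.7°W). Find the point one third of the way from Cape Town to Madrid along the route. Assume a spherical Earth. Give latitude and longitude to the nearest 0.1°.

Write both endpoints as unit vectors p₁, p₂ with components (cos φ cos λ, cos φ sin λ, sin φ).
The central angle between the endpoints is δ = arccos(p₁·p₂) ≈ 1.345 rad (77.0°).
Interpolate at f = 1/3 with slerp weights a = sin((1−f)δ)/sin δ ≈ 0.802, b = sin(fδ)/sin δ ≈ 0.445.
p = a·p₁ + b·p₂ ≈ (0.969, 0.188, -0.159); φ = arcsin(p_z) ≈ -9.14°, λ = atan2(p_y, p_x) ≈ 10.99°.

≈ 9.1°S, 11.0°E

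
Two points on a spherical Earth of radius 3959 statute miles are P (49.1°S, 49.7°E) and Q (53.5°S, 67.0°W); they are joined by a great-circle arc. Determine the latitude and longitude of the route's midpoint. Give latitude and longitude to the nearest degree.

Write both endpoints as unit vectors p₁, p₂ with components (cos φ cos λ, cos φ sin λ, sin φ).
The central angle between the endpoints is δ = arccos(p₁·p₂) ≈ 1.123 rad (64.4°).
Interpolate at f = 1/2 with slerp weights a = sin((1−f)δ)/sin δ ≈ 0.591, b = sin(fδ)/sin δ ≈ 0.591.
p = a·p₁ + b·p₂ ≈ (0.387, -0.028, -0.921); φ = arcsin(p_z) ≈ -67.14°, λ = atan2(p_y, p_x) ≈ -4.20°.

≈ (67°S, 4°W)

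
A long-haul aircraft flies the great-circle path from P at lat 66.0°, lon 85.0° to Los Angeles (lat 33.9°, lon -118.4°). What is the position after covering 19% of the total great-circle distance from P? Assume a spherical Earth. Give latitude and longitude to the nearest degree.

From cos δ = sin φ₁ sin φ₂ + cos φ₁ cos φ₂ cos Δλ, the central angle is δ ≈ 1.370 rad (78.5°).
Interpolate at f = 0.19 with slerp weights a = sin((1−f)δ)/sin δ ≈ 0.914, b = sin(fδ)/sin δ ≈ 0.263.
p = a·p₁ + b·p₂ ≈ (-0.071, 0.179, 0.981); φ = arcsin(p_z) ≈ 78.92°, λ = atan2(p_y, p_x) ≈ 111.76°.

≈ lat 79°, lon 112°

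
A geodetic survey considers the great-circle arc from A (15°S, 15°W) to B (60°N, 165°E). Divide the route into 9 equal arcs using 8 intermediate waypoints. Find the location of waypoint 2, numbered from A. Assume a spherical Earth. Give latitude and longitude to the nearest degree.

≈ (15°N, 15°W)

Convert each endpoint to a unit vector on the sphere (x = cos φ cos λ, y = cos φ sin λ, z = sin φ).
The central angle between the endpoints is δ = arccos(p₁·p₂) ≈ 2.356 rad (135.0°).
Interpolate at f = 2/9 with slerp weights a = sin((1−f)δ)/sin δ ≈ 1.366, b = sin(fδ)/sin δ ≈ 0.707.
p = a·p₁ + b·p₂ ≈ (0.933, -0.250, 0.259); φ = arcsin(p_z) ≈ 15.00°, λ = atan2(p_y, p_x) ≈ -15.00°.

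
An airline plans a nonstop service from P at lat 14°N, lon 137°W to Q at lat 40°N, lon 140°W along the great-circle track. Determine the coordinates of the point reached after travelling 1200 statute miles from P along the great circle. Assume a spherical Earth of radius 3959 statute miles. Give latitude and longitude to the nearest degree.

Convert each endpoint to a unit vector on the sphere (x = cos φ cos λ, y = cos φ sin λ, z = sin φ).
The central angle between the endpoints is δ = arccos(p₁·p₂) ≈ 0.456 rad (26.1°). The total great-circle distance is δ·R ≈ 0.456 × 3959 ≈ 1806 mi, so the target fraction is f = 1200/1806 ≈ 0.665.
Interpolate at f ≈ 0.665 with slerp weights a = sin((1−f)δ)/sin δ ≈ 0.346, b = sin(fδ)/sin δ ≈ 0.678.
p = a·p₁ + b·p₂ ≈ (-0.643, -0.563, 0.519); φ = arcsin(p_z) ≈ 31.29°, λ = atan2(p_y, p_x) ≈ -138.82°.

≈ lat 31°N, lon 139°W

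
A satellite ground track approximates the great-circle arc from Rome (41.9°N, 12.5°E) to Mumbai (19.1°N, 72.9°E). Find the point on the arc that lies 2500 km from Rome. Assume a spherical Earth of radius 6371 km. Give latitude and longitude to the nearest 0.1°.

Convert each endpoint to a unit vector on the sphere (x = cos φ cos λ, y = cos φ sin λ, z = sin φ).
The central angle between the endpoints is δ = arccos(p₁·p₂) ≈ 0.969 rad (55.5°). The total great-circle distance is δ·R ≈ 0.969 × 6371 ≈ 6175 km, so the target fraction is f = 2500/6175 ≈ 0.405.
Interpolate at f ≈ 0.405 with slerp weights a = sin((1−f)δ)/sin δ ≈ 0.661, b = sin(fδ)/sin δ ≈ 0.464.
p = a·p₁ + b·p₂ ≈ (0.610, 0.525, 0.594); φ = arcsin(p_z) ≈ 36.41°, λ = atan2(p_y, p_x) ≈ 40.76°.

≈ 36.4°N, 40.8°E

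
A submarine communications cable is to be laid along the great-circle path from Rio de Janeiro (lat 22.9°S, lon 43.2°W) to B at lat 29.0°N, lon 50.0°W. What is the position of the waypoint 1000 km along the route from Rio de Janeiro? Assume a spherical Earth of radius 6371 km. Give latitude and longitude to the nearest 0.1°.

From cos δ = sin φ₁ sin φ₂ + cos φ₁ cos φ₂ cos Δλ, the central angle is δ ≈ 0.913 rad (52.3°). The total great-circle distance is δ·R ≈ 0.913 × 6371 ≈ 5817 km, so the target fraction is f = 1000/5817 ≈ 0.172.
Interpolate at f ≈ 0.172 with slerp weights a = sin((1−f)δ)/sin δ ≈ 0.867, b = sin(fδ)/sin δ ≈ 0.198.
p = a·p₁ + b·p₂ ≈ (0.693, -0.679, -0.242); φ = arcsin(p_z) ≈ -13.98°, λ = atan2(p_y, p_x) ≈ -44.41°.

≈ lat 14.0°S, lon 44.4°W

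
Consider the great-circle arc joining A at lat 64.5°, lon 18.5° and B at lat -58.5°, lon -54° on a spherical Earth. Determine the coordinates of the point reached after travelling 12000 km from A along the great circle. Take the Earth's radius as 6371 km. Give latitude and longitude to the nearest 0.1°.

≈ lat -34.8°, lon -35.6°

The haversine formula gives a central angle δ ≈ 2.349 rad (134.6°) between the endpoints. The total great-circle distance is δ·R ≈ 2.349 × 6371 ≈ 14965 km, so the target fraction is f = 12000/14965 ≈ 0.802.
Interpolate at f ≈ 0.802 with slerp weights a = sin((1−f)δ)/sin δ ≈ 0.630, b = sin(fδ)/sin δ ≈ 1.336.
p = a·p₁ + b·p₂ ≈ (0.668, -0.479, -0.570); φ = arcsin(p_z) ≈ -34.78°, λ = atan2(p_y, p_x) ≈ -35.64°.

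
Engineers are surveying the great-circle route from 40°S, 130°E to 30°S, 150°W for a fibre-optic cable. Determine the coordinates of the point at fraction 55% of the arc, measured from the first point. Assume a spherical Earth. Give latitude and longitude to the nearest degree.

From cos δ = sin φ₁ sin φ₂ + cos φ₁ cos φ₂ cos Δλ, the central angle is δ ≈ 1.119 rad (64.1°).
Interpolate at f = 0.55 with slerp weights a = sin((1−f)δ)/sin δ ≈ 0.536, b = sin(fδ)/sin δ ≈ 0.642.
p = a·p₁ + b·p₂ ≈ (-0.745, 0.037, -0.666); φ = arcsin(p_z) ≈ -41.73°, λ = atan2(p_y, p_x) ≈ 177.17°.

≈ 42°S, 177°E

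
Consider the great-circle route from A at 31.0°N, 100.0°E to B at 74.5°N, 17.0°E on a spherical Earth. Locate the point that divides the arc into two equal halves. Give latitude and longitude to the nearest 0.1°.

≈ 57.9°N, 83.4°E

Write both endpoints as unit vectors p₁, p₂ with components (cos φ cos λ, cos φ sin λ, sin φ).
The central angle between the endpoints is δ = arccos(p₁·p₂) ≈ 1.019 rad (58.4°).
Interpolate at f = 1/2 with slerp weights a = sin((1−f)δ)/sin δ ≈ 0.573, b = sin(fδ)/sin δ ≈ 0.573.
p = a·p₁ + b·p₂ ≈ (0.061, 0.528, 0.847); φ = arcsin(p_z) ≈ 57.88°, λ = atan2(p_y, p_x) ≈ 83.40°.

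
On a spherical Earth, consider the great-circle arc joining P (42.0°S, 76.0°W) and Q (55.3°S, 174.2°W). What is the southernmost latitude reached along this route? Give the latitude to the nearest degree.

The great circle lies in the plane with unit normal n̂ = (p₁ × p₂)/|p₁ × p₂|.
Here n̂_z ≈ -0.480; the vertex latitude is φ_max = arccos|n̂_z| ≈ 61.3°.
Check via Clairaut: cos φ_max = |cos φ₁| · sin C = cos(42.0°)·sin(139.7°) ≈ 0.480, again giving ≈ 61.3°.

≈ 61°S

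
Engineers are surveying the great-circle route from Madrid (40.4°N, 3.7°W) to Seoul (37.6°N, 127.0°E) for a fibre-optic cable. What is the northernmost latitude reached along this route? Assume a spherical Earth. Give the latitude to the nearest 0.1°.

The great circle lies in the plane with unit normal n̂ = (p₁ × p₂)/|p₁ × p₂|.
Here n̂_z ≈ +0.457; the vertex latitude is φ_max = arccos|n̂_z| ≈ 62.8°.
Check via Clairaut: cos φ_max = |cos φ₁| · sin C = cos(40.4°)·sin(36.9°) ≈ 0.457, again giving ≈ 62.8°.

≈ 62.8°N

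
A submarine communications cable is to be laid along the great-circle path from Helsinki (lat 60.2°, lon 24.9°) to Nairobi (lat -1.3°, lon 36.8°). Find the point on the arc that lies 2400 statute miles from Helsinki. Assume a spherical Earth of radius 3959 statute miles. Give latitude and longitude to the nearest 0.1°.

The haversine formula gives a central angle δ ≈ 1.085 rad (62.2°) between the endpoints. The total great-circle distance is δ·R ≈ 1.085 × 3959 ≈ 4297 mi, so the target fraction is f = 2400/4297 ≈ 0.558.
Interpolate at f ≈ 0.558 with slerp weights a = sin((1−f)δ)/sin δ ≈ 0.521, b = sin(fδ)/sin δ ≈ 0.644.
p = a·p₁ + b·p₂ ≈ (0.751, 0.495, 0.438); φ = arcsin(p_z) ≈ 25.96°, λ = atan2(p_y, p_x) ≈ 33.39°.

≈ lat 26.0°, lon 33.4°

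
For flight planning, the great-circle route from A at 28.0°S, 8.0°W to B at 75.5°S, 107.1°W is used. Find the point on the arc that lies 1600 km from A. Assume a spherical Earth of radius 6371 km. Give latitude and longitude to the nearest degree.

Convert each endpoint to a unit vector on the sphere (x = cos φ cos λ, y = cos φ sin λ, z = sin φ).
The central angle between the endpoints is δ = arccos(p₁·p₂) ≈ 1.138 rad (65.2°). The total great-circle distance is δ·R ≈ 1.138 × 6371 ≈ 7249 km, so the target fraction is f = 1600/7249 ≈ 0.221.
Interpolate at f ≈ 0.221 with slerp weights a = sin((1−f)δ)/sin δ ≈ 0.854, b = sin(fδ)/sin δ ≈ 0.274.
p = a·p₁ + b·p₂ ≈ (0.726, -0.170, -0.666); φ = arcsin(p_z) ≈ -41.75°, λ = atan2(p_y, p_x) ≈ -13.20°.

≈ 42°S, 13°W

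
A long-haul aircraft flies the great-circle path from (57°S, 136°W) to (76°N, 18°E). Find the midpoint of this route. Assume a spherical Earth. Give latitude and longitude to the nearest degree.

≈ (21°N, 118°W)

The haversine formula gives a central angle δ ≈ 2.771 rad (158.8°) between the endpoints.
Interpolate at f = 1/2 with slerp weights a = sin((1−f)δ)/sin δ ≈ 2.715, b = sin(fδ)/sin δ ≈ 2.715.
p = a·p₁ + b·p₂ ≈ (-0.439, -0.824, 0.357); φ = arcsin(p_z) ≈ 20.94°, λ = atan2(p_y, p_x) ≈ -118.04°.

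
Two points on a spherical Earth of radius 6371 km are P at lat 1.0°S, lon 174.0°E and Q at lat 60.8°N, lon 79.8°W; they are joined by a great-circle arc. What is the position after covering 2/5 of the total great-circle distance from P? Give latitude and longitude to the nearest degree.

≈ lat 33°N, lon 165°W

From cos δ = sin φ₁ sin φ₂ + cos φ₁ cos φ₂ cos Δλ, the central angle is δ ≈ 1.723 rad (98.7°).
Interpolate at f = 2/5 with slerp weights a = sin((1−f)δ)/sin δ ≈ 0.869, b = sin(fδ)/sin δ ≈ 0.643.
p = a·p₁ + b·p₂ ≈ (-0.809, -0.218, 0.546); φ = arcsin(p_z) ≈ 33.12°, λ = atan2(p_y, p_x) ≈ -164.91°.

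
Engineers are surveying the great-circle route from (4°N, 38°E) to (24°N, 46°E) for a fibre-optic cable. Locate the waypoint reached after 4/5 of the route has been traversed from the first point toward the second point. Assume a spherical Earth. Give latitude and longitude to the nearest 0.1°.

≈ (20.0°N, 44.3°E)

The haversine formula gives a central angle δ ≈ 0.374 rad (21.4°) between the endpoints.
Interpolate at f = 4/5 with slerp weights a = sin((1−f)δ)/sin δ ≈ 0.205, b = sin(fδ)/sin δ ≈ 0.807.
p = a·p₁ + b·p₂ ≈ (0.673, 0.656, 0.342); φ = arcsin(p_z) ≈ 20.02°, λ = atan2(p_y, p_x) ≈ 44.27°.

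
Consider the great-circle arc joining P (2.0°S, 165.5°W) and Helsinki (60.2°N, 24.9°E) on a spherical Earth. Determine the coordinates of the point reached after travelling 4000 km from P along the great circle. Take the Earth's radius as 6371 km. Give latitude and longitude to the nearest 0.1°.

≈ (33.7°N, 169.8°W)

Convert each endpoint to a unit vector on the sphere (x = cos φ cos λ, y = cos φ sin λ, z = sin φ).
The central angle between the endpoints is δ = arccos(p₁·p₂) ≈ 2.116 rad (121.3°). The total great-circle distance is δ·R ≈ 2.116 × 6371 ≈ 13483 km, so the target fraction is f = 4000/13483 ≈ 0.297.
Interpolate at f ≈ 0.297 with slerp weights a = sin((1−f)δ)/sin δ ≈ 1.166, b = sin(fδ)/sin δ ≈ 0.687.
p = a·p₁ + b·p₂ ≈ (-0.818, -0.148, 0.556); φ = arcsin(p_z) ≈ 33.75°, λ = atan2(p_y, p_x) ≈ -169.75°.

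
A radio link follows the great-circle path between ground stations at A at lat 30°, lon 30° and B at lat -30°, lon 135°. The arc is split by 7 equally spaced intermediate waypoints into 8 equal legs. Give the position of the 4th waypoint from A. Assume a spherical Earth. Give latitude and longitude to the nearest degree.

Convert each endpoint to a unit vector on the sphere (x = cos φ cos λ, y = cos φ sin λ, z = sin φ).
The central angle between the endpoints is δ = arccos(p₁·p₂) ≈ 2.031 rad (116.4°).
Interpolate at f = 4/8 with slerp weights a = sin((1−f)δ)/sin δ ≈ 0.948, b = sin(fδ)/sin δ ≈ 0.948.
p = a·p₁ + b·p₂ ≈ (0.131, 0.991, 0.000); φ = arcsin(p_z) ≈ 0.00°, λ = atan2(p_y, p_x) ≈ 82.50°.

≈ lat 0°, lon 82°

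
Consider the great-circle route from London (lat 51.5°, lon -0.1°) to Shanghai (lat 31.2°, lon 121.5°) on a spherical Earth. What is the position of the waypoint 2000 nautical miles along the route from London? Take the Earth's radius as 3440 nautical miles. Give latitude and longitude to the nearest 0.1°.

From cos δ = sin φ₁ sin φ₂ + cos φ₁ cos φ₂ cos Δλ, the central angle is δ ≈ 1.444 rad (82.7°). The total great-circle distance is δ·R ≈ 1.444 × 3440 ≈ 4968 nmi, so the target fraction is f = 2000/4968 ≈ 0.403.
Interpolate at f ≈ 0.403 with slerp weights a = sin((1−f)δ)/sin δ ≈ 0.766, b = sin(fδ)/sin δ ≈ 0.554.
p = a·p₁ + b·p₂ ≈ (0.229, 0.403, 0.886); φ = arcsin(p_z) ≈ 62.38°, λ = atan2(p_y, p_x) ≈ 60.36°.

≈ lat 62.4°, lon 60.4°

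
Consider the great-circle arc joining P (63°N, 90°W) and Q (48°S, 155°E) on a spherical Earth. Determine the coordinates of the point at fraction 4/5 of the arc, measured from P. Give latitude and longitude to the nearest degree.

≈ (25°S, 176°E)

From cos δ = sin φ₁ sin φ₂ + cos φ₁ cos φ₂ cos Δλ, the central angle is δ ≈ 2.482 rad (142.2°).
Interpolate at f = 4/5 with slerp weights a = sin((1−f)δ)/sin δ ≈ 0.778, b = sin(fδ)/sin δ ≈ 1.494.
p = a·p₁ + b·p₂ ≈ (-0.906, 0.069, -0.417); φ = arcsin(p_z) ≈ -24.67°, λ = atan2(p_y, p_x) ≈ 175.62°.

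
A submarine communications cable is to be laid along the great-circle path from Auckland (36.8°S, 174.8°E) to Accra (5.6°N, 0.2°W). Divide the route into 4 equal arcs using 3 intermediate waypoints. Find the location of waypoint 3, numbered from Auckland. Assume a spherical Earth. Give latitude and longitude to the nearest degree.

≈ 31°S, 5°E

From cos δ = sin φ₁ sin φ₂ + cos φ₁ cos φ₂ cos Δλ, the central angle is δ ≈ 2.591 rad (148.5°).
Interpolate at f = 3/4 with slerp weights a = sin((1−f)δ)/sin δ ≈ 1.154, b = sin(fδ)/sin δ ≈ 1.781.
p = a·p₁ + b·p₂ ≈ (0.852, 0.078, -0.517); φ = arcsin(p_z) ≈ -31.16°, λ = atan2(p_y, p_x) ≈ 5.20°.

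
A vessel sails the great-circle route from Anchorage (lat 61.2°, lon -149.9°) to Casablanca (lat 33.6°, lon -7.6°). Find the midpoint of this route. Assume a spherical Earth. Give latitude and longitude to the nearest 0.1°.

≈ lat 69.3°, lon -40.7°

The haversine formula gives a central angle δ ≈ 1.403 rad (80.4°) between the endpoints.
Interpolate at f = 1/2 with slerp weights a = sin((1−f)δ)/sin δ ≈ 0.654, b = sin(fδ)/sin δ ≈ 0.654.
p = a·p₁ + b·p₂ ≈ (0.268, -0.230, 0.936); φ = arcsin(p_z) ≈ 69.33°, λ = atan2(p_y, p_x) ≈ -40.71°.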